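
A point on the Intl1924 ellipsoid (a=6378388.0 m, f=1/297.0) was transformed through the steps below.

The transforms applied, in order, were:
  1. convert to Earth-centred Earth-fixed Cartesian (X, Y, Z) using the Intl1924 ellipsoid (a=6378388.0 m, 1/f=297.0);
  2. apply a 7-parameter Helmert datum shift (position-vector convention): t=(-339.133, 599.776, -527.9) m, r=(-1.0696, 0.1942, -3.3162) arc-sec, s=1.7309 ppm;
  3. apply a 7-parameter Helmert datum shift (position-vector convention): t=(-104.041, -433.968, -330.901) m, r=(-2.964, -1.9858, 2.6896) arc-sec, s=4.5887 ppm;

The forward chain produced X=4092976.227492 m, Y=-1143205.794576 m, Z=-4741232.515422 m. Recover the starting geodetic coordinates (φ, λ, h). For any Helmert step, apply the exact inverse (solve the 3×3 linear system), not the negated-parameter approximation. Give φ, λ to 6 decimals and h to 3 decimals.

start: X=4092976.2275, Y=-1143205.7946, Z=-4741232.5154 m
→ Helmert⁻¹: X=4093000.9427, Y=-1142751.8270, Z=-4740935.6862
→ Helmert⁻¹: X=4093355.8343, Y=-1143259.2318, Z=-4740401.6556
→ geod (Bowring, a=6378388.000): φ=-48.31416800°, λ=-15.60485300°, h=177.4790 m

φ=-48.314168°, λ=-15.604853°, h=177.479 m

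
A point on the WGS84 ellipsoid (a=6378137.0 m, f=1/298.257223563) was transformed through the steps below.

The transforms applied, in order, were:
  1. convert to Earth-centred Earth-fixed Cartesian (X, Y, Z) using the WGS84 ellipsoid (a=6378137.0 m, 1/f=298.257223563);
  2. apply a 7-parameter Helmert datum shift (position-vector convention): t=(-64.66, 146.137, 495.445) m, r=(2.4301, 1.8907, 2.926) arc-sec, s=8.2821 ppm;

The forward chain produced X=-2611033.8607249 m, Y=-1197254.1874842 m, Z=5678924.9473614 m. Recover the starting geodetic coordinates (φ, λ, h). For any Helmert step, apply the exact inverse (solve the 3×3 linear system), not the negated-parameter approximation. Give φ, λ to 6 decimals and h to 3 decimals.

φ=63.321806°, λ=-155.366090°, h=2461.875 m

start: X=-2611033.8607, Y=-1197254.1875, Z=5678924.9474 m
→ Helmert⁻¹: X=-2611016.6110, Y=-1197286.4691, Z=5678372.6457
→ geod (Bowring, a=6378137.000): φ=63.32180600°, λ=-155.36609000°, h=2461.8750 m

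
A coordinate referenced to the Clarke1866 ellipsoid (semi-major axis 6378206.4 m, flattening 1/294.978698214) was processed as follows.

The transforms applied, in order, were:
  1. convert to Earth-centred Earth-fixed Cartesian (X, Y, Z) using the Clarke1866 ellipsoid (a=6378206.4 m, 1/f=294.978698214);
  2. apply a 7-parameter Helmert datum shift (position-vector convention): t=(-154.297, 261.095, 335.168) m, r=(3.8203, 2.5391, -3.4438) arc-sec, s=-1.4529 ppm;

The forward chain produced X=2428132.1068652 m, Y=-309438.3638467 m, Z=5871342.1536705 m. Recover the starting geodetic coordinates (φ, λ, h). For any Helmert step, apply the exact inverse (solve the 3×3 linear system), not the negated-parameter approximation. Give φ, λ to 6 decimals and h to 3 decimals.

start: X=2428132.1069, Y=-309438.3638, Z=5871342.1537 m
→ Helmert⁻¹: X=2428222.8281, Y=-309550.6275, Z=5871051.1402
→ geod (Bowring, a=6378206.400): φ=67.50467100°, λ=-7.26489900°, h=1149.9220 m

φ=67.504671°, λ=-7.264899°, h=1149.922 m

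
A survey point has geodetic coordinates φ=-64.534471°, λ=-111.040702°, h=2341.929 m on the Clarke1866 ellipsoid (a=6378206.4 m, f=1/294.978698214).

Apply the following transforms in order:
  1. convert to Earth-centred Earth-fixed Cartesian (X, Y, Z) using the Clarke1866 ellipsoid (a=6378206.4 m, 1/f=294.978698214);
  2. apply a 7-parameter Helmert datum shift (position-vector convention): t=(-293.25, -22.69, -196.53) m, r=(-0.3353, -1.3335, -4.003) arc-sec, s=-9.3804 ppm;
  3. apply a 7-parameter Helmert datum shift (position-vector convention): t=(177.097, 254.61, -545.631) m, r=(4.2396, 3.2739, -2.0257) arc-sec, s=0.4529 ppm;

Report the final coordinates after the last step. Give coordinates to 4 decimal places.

X=-987941.0117 m, Y=-2567212.9778 m, Z=-5738237.2379 m

start: φ=-64.534471°, λ=-111.040702°, h=2341.929 m
→ ECEF (a=6378206.400, f=1/294.978698214): X=-987704.6537, Y=-2567605.2975, Z=-5737506.9939
→ Helmert 7p (PV): X=-988001.3754, Y=-2567594.0607, Z=-5737651.9155
→ Helmert 7p (PV): X=-987941.0117, Y=-2567212.9778, Z=-5738237.2379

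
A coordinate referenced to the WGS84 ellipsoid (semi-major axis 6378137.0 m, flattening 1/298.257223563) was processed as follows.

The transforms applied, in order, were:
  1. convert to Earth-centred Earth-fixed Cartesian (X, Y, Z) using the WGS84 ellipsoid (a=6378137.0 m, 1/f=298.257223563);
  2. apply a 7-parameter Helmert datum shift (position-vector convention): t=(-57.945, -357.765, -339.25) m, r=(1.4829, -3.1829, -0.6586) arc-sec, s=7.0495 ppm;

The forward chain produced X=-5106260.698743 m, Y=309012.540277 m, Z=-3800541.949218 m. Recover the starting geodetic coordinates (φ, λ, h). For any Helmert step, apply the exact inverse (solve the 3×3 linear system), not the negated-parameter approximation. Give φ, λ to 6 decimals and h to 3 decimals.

φ=-36.791049°, λ=176.533378°, h=2088.380 m

start: X=-5106260.6987, Y=309012.5403, Z=-3800541.9492 m
→ Helmert⁻¹: X=-5106226.3853, Y=309324.5002, Z=-3800099.3388
→ geod (Bowring, a=6378137.000): φ=-36.79104900°, λ=176.53337800°, h=2088.3800 m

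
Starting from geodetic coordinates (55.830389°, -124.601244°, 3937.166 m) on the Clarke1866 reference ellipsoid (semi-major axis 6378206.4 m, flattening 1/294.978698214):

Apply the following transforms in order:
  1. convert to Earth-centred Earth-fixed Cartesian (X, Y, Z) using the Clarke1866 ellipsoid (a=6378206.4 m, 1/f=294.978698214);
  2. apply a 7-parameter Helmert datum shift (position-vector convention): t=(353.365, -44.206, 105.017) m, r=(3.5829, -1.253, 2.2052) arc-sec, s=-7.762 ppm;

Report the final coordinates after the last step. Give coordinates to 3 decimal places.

X=-2039858.461 m, Y=-2957474.906 m, Z=5256915.426 m

start: φ=55.830389°, λ=-124.601244°, h=3937.166 m
→ ECEF (a=6378206.400, f=1/294.978698214): X=-2040227.3454, Y=-2957340.5283, Z=5256914.9767
→ Helmert 7p (PV): X=-2039858.4611, Y=-2957474.9055, Z=5256915.4261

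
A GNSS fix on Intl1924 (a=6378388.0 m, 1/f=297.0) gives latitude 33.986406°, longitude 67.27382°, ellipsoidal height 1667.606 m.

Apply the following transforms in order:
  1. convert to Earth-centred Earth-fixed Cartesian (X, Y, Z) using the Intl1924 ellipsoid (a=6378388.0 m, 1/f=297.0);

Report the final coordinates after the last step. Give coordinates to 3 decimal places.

X=2045880.868 m, Y=4884565.320 m, Z=3546182.806 m

start: φ=33.986406°, λ=67.273820°, h=1667.606 m
→ ECEF (a=6378388.000, f=1/297.0): X=2045880.8685, Y=4884565.3200, Z=3546182.8063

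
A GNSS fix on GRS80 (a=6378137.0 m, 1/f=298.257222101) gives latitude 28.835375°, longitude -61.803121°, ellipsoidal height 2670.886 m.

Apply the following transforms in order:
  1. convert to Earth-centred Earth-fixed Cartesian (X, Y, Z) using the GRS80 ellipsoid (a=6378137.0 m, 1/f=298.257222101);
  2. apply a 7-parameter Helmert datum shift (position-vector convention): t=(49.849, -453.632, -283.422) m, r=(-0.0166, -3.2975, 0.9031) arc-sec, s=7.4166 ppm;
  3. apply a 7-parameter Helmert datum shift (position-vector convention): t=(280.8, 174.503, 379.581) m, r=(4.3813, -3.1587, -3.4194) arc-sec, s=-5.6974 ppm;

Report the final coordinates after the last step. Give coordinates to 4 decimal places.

X=2643360.1309 m, Y=-4930540.8458 m, Z=3059298.0754 m

start: φ=28.835375°, λ=-61.803121°, h=2670.886 m
→ ECEF (a=6378137.000, f=1/298.257222101): X=2643180.8420, Y=-4930156.2680, Z=3059218.2570
→ Helmert 7p (PV): X=2643222.9733, Y=-4930634.6459, Z=3059000.1769
→ Helmert 7p (PV): X=2643360.1309, Y=-4930540.8458, Z=3059298.0754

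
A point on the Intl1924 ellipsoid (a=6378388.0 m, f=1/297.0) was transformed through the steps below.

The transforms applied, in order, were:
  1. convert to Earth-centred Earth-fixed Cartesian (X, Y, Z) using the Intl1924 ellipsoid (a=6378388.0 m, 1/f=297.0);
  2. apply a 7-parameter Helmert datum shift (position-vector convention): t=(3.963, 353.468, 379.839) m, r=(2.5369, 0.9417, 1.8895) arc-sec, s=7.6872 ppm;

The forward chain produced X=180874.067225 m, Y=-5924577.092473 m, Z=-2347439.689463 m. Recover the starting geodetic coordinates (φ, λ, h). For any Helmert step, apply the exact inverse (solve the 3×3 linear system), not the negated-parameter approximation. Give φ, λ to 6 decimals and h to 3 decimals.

start: X=180874.0672, Y=-5924577.0925, Z=-2347439.6895 m
→ Helmert⁻¹: X=180825.1569, Y=-5924915.5464, Z=-2347727.7829
→ geod (Bowring, a=6378388.000): φ=-21.73928300°, λ=-88.25190700°, h=205.2210 m

φ=-21.739283°, λ=-88.251907°, h=205.221 m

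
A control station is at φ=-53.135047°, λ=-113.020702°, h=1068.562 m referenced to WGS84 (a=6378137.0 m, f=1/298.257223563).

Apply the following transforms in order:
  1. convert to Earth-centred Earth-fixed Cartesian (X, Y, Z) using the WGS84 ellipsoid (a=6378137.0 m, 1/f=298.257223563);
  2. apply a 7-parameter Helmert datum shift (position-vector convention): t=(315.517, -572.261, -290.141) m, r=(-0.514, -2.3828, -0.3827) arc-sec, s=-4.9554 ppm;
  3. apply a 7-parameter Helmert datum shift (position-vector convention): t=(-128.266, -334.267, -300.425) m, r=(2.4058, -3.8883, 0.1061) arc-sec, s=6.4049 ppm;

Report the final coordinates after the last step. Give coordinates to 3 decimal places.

start: φ=-53.135047°, λ=-113.020702°, h=1068.562 m
→ ECEF (a=6378137.000, f=1/298.257223563): X=-1499849.4997, Y=-3529877.3953, Z=-5080428.9617
→ Helmert 7p (PV): X=-1499474.4100, Y=-3530442.0417, Z=-5080702.4573
→ Helmert 7p (PV): X=-1499514.6870, Y=-3530740.4322, Z=-5081104.8686

X=-1499514.687 m, Y=-3530740.432 m, Z=-5081104.869 m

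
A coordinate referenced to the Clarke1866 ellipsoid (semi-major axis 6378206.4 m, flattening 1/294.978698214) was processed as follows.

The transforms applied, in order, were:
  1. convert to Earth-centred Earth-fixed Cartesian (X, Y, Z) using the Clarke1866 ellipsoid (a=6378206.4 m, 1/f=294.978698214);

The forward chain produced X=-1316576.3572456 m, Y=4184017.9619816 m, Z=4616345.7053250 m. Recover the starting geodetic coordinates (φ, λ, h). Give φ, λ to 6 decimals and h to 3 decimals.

φ=46.658197°, λ=107.467118°, h=1074.919 m

start: X=-1316576.3572, Y=4184017.9620, Z=4616345.7053 m
→ geod (Bowring, a=6378206.400): φ=46.65819700°, λ=107.46711800°, h=1074.9190 m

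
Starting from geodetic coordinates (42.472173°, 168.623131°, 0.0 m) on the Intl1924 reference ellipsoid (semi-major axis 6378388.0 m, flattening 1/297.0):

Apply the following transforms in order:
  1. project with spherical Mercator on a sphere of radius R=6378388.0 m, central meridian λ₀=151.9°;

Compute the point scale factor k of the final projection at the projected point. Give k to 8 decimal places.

start: φ=42.472173°, λ=168.623131°, h=0.000 m
→ into merc (λ₀=151.9°): φ=42.47217300°, λ−λ₀=16.72313100°
scale k = 1.35573851

1.35573851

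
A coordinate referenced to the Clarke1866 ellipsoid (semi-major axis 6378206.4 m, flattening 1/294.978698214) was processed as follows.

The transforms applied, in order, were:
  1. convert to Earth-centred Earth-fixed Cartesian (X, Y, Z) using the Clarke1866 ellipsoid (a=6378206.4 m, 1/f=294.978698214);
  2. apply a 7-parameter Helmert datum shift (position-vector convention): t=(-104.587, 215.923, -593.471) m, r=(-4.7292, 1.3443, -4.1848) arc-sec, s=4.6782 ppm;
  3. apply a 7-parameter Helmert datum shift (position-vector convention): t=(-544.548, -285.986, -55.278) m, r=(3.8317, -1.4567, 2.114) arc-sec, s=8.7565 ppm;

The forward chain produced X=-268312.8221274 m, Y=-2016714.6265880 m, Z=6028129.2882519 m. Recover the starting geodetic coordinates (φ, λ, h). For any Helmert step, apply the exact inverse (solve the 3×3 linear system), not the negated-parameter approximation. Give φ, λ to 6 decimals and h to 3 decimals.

start: X=-268312.8221, Y=-2016714.6266, Z=6028129.2883 m
→ Helmert⁻¹: X=-267744.0217, Y=-2016296.2568, Z=6028171.1277
→ Helmert⁻¹: X=-267636.5591, Y=-2016646.4008, Z=6028688.4135
→ geod (Bowring, a=6378206.400): φ=71.47097800°, λ=-97.55975700°, h=3886.3860 m

φ=71.470978°, λ=-97.559757°, h=3886.386 m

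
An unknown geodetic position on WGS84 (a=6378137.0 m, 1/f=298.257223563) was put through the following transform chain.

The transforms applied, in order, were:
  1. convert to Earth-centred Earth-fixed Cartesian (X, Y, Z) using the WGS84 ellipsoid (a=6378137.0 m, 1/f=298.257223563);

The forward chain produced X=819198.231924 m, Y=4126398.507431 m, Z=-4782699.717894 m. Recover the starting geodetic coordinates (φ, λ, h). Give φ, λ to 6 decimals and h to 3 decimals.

start: X=819198.2319, Y=4126398.5074, Z=-4782699.7179 m
→ geod (Bowring, a=6378137.000): φ=-48.85535600°, λ=78.77128500°, h=3597.8950 m

φ=-48.855356°, λ=78.771285°, h=3597.895 m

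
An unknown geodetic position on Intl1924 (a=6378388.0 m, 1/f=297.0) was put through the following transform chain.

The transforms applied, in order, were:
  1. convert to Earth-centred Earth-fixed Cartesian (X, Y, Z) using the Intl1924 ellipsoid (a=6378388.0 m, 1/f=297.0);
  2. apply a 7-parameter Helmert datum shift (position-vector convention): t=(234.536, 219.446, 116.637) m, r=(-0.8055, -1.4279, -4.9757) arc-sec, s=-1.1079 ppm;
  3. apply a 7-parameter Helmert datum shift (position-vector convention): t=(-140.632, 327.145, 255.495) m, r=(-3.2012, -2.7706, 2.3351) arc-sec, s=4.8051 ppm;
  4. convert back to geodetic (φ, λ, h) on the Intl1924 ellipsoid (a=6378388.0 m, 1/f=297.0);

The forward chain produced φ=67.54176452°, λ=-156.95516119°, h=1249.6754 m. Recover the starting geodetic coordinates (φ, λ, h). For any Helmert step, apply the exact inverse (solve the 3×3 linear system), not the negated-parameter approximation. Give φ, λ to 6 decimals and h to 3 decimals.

φ=67.538636°, λ=-156.939942°, h=997.192 m

start: φ=67.541765°, λ=-156.955161°, h=1249.675 m
→ ECEF (a=6378388.000, f=1/297.0): X=-2249067.0516, Y=-956750.2302, Z=5873048.3392
→ Helmert⁻¹: X=-2248847.5643, Y=-957138.4621, Z=5872779.9774
→ Helmert⁻¹: X=-2249020.8414, Y=-957436.1555, Z=5872681.6769
→ geod (Bowring, a=6378388.000): φ=67.53863600°, λ=-156.93994200°, h=997.1920 m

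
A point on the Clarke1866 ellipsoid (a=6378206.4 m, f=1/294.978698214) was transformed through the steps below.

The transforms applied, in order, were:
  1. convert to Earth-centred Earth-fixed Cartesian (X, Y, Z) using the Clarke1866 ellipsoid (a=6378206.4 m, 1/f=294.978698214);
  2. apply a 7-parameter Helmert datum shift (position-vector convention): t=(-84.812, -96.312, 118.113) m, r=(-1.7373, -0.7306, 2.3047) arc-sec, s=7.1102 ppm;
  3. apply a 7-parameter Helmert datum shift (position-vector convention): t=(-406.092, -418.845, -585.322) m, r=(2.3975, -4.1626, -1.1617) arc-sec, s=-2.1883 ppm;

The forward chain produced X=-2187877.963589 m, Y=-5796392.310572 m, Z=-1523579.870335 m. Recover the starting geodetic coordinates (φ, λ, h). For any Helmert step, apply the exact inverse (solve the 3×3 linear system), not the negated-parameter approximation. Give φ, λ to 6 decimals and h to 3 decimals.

start: X=-2187877.9636, Y=-5796392.3106, Z=-1523579.8703 m
→ Helmert⁻¹: X=-2187474.7480, Y=-5796016.1701, Z=-1522886.3665
→ Helmert⁻¹: X=-2187444.5378, Y=-5795841.3788, Z=-1523034.7192
→ geod (Bowring, a=6378206.400): φ=-13.90286800°, λ=-110.67732000°, h=2399.1730 m

φ=-13.902868°, λ=-110.677320°, h=2399.173 m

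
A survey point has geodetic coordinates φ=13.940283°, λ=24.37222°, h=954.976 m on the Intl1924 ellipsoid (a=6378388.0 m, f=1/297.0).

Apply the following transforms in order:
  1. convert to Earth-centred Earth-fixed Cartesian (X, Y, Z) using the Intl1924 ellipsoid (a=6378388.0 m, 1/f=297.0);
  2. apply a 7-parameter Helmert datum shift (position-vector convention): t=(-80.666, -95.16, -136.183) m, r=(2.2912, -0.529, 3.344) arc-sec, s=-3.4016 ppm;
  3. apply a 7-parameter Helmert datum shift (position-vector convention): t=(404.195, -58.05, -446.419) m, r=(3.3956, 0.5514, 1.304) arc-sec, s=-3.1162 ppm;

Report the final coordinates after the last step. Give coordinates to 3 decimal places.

start: φ=13.940283°, λ=24.372220°, h=954.976 m
→ ECEF (a=6378388.000, f=1/297.0): X=5640796.1721, Y=2555481.6223, Z=1526818.1377
→ Helmert 7p (PV): X=5640650.9729, Y=2555452.2589, Z=1526719.6141
→ Helmert 7p (PV): X=5641025.5164, Y=2555396.7722, Z=1526295.4273

X=5641025.516 m, Y=2555396.772 m, Z=1526295.427 m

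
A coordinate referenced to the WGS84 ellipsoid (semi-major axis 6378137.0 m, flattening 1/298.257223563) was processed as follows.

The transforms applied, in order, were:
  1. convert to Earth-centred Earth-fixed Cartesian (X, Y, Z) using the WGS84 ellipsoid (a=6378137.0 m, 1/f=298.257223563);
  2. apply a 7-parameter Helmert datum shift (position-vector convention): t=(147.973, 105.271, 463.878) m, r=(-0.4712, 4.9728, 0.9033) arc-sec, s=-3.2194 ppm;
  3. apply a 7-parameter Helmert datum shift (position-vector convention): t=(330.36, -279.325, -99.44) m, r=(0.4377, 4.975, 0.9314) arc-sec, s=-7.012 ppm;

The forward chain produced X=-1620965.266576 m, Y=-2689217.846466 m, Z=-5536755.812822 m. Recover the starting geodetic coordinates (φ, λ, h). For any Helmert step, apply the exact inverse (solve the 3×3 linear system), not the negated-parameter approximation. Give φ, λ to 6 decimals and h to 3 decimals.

φ=-60.608863°, λ=-121.085544°, h=3640.819 m

start: X=-1620965.2666, Y=-2689217.8465, Z=-5536755.8128 m
→ Helmert⁻¹: X=-1621185.5943, Y=-2688961.8050, Z=-5536728.5922
→ Helmert⁻¹: X=-1621217.0666, Y=-2689055.9838, Z=-5537255.5253
→ geod (Bowring, a=6378137.000): φ=-60.60886300°, λ=-121.08554400°, h=3640.8190 m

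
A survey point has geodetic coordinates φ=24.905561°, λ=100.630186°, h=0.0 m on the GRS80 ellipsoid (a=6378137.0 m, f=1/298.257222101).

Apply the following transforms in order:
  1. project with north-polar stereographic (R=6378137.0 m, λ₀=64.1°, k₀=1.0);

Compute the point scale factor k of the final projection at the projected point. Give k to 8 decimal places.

1.40733688

start: φ=24.905561°, λ=100.630186°, h=0.000 m
→ into stereo (λ₀=64.1°): φ=24.90556100°, λ−λ₀=36.53018600°
scale k = 1.40733688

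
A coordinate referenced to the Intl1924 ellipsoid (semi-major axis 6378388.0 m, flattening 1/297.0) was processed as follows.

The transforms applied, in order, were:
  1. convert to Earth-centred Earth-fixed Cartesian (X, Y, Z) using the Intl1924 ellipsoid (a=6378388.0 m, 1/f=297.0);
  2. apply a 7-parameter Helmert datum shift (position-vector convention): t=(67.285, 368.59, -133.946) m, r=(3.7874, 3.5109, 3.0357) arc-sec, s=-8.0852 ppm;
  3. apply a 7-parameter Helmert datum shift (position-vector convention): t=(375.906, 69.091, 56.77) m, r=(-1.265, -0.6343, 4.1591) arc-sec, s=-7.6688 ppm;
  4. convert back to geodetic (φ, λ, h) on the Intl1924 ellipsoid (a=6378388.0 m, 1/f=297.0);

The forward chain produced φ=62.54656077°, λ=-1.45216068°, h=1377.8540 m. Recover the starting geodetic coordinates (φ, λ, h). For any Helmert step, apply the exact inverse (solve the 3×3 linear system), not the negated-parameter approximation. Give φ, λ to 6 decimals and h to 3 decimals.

start: φ=62.546561°, λ=-1.452161°, h=1377.854 m
→ ECEF (a=6378388.000, f=1/297.0): X=2948115.7978, Y=-74735.9545, Z=5638202.8384
→ Helmert⁻¹: X=2947778.3258, Y=-74899.6361, Z=5638179.7823
→ Helmert⁻¹: X=2947637.7937, Y=-75208.6850, Z=5638410.8692
→ geod (Bowring, a=6378388.000): φ=62.55112900°, λ=-1.46157900°, h=1347.7170 m

φ=62.551129°, λ=-1.461579°, h=1347.717 m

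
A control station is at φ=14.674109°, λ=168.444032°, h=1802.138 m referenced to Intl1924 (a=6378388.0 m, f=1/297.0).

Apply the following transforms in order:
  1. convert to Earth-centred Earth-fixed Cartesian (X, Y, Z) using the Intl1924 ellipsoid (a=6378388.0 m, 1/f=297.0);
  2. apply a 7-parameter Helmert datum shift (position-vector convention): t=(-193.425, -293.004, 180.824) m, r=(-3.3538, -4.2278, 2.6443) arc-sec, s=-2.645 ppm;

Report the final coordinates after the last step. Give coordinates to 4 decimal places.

start: φ=14.674109°, λ=168.444032°, h=1802.138 m
→ ECEF (a=6378388.000, f=1/297.0): X=-6048276.2753, Y=1236689.6071, Z=1605718.9893
→ Helmert 7p (PV): X=-6048502.4691, Y=1236341.9022, Z=1605751.4872

X=-6048502.4691 m, Y=1236341.9022 m, Z=1605751.4872 m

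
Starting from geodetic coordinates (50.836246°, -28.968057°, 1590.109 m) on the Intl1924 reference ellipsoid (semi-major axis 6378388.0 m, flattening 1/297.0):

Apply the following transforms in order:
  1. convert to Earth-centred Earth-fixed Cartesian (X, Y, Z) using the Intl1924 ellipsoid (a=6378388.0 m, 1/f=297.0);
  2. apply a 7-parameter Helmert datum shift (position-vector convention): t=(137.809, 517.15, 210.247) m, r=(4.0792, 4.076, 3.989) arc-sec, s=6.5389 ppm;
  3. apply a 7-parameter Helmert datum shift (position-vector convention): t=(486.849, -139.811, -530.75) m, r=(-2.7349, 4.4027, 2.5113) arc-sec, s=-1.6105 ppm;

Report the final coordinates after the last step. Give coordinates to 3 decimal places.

start: φ=50.836246°, λ=-28.968057°, h=1590.109 m
→ ECEF (a=6378388.000, f=1/297.0): X=3532253.2897, Y=-1955386.4227, Z=4923388.4320
→ Helmert 7p (PV): X=3532549.3034, Y=-1954911.1154, Z=4923522.4002
→ Helmert 7p (PV): X=3533159.3564, Y=-1954939.4872, Z=4922934.2396

X=3533159.356 m, Y=-1954939.487 m, Z=4922934.240 m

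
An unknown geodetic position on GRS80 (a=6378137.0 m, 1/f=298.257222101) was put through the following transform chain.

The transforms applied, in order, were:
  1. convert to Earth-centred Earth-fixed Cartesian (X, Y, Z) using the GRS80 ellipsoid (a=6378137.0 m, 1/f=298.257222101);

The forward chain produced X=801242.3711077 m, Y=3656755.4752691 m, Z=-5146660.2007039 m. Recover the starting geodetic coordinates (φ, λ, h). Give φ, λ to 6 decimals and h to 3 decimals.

φ=-54.151997°, λ=77.641070°, h=-12.037 m

start: X=801242.3711, Y=3656755.4753, Z=-5146660.2007 m
→ geod (Bowring, a=6378137.000): φ=-54.15199700°, λ=77.64107000°, h=-12.0370 m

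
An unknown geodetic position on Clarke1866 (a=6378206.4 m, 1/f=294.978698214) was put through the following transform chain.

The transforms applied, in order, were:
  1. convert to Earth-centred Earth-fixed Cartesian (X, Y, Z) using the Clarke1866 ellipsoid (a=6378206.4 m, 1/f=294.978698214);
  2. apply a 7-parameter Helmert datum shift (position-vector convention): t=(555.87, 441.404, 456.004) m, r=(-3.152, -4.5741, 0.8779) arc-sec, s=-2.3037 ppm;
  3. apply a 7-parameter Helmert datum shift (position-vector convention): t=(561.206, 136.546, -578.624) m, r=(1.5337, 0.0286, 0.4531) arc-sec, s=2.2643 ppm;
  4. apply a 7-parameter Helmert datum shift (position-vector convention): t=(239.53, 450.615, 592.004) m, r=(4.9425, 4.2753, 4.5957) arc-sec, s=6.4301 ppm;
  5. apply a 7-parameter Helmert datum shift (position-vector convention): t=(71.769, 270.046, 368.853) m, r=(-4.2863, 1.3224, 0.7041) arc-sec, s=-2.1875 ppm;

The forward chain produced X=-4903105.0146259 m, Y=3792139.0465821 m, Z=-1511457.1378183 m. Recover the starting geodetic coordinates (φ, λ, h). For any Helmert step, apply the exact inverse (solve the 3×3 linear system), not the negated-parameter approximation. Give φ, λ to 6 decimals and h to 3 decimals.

start: X=-4903105.0146, Y=3792139.0466, Z=-1511457.1378 m
→ Helmert⁻¹: X=-4903164.8730, Y=3791925.4483, Z=-1511781.9346
→ Helmert⁻¹: X=-4903257.0454, Y=3791523.4576, Z=-1512556.6971
→ Helmert⁻¹: X=-4903798.6096, Y=3791377.8563, Z=-1512003.5206
→ Helmert⁻¹: X=-4904383.1791, Y=3790989.1693, Z=-1512296.3186
→ geod (Bowring, a=6378206.400): φ=-13.80031400°, λ=142.29670100°, h=3579.4230 m

φ=-13.800314°, λ=142.296701°, h=3579.423 m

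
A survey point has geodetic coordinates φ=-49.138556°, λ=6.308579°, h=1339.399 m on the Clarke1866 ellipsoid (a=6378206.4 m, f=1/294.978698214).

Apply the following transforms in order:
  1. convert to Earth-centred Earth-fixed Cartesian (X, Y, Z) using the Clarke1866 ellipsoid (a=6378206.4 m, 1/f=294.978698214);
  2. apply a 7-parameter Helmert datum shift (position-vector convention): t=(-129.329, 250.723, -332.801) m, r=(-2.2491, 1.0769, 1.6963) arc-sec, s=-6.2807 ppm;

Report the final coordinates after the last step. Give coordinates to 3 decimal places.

X=4156297.219 m, Y=459739.448 m, Z=-4801791.813 m

start: φ=-49.138556°, λ=6.308579°, h=1339.399 m
→ ECEF (a=6378206.400, f=1/294.978698214): X=4156481.5010, Y=459509.7832, Z=-4801462.4578
→ Helmert 7p (PV): X=4156297.2193, Y=459739.4479, Z=-4801791.8134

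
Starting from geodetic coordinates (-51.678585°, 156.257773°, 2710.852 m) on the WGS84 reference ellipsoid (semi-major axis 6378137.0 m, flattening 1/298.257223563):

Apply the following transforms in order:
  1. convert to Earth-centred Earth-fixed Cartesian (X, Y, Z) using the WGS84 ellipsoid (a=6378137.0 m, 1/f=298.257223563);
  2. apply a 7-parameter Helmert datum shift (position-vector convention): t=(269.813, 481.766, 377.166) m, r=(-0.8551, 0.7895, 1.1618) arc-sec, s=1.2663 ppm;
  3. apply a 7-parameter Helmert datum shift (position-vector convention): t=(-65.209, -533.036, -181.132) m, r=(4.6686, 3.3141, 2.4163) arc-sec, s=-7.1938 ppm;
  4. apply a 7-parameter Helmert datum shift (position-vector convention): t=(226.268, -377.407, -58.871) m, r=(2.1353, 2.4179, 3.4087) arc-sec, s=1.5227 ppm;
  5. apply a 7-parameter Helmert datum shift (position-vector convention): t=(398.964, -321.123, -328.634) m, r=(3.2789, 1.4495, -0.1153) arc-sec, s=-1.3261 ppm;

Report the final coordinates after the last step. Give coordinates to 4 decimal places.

start: φ=-51.678585°, λ=156.257773°, h=2710.852 m
→ ECEF (a=6378137.000, f=1/298.257223563): X=-3629207.2457, Y=1596301.7632, Z=-4982833.9083
→ Helmert 7p (PV): X=-3628970.0920, Y=1596744.4518, Z=-4982455.7786
→ Helmert 7p (PV): X=-3629107.9535, Y=1596270.1898, Z=-4982506.6203
→ Helmert 7p (PV): X=-3628971.9979, Y=1595886.8194, Z=-4982514.0116
→ Helmert 7p (PV): X=-3628602.3434, Y=1595644.8134, Z=-4982785.1671

X=-3628602.3434 m, Y=1595644.8134 m, Z=-4982785.1671 m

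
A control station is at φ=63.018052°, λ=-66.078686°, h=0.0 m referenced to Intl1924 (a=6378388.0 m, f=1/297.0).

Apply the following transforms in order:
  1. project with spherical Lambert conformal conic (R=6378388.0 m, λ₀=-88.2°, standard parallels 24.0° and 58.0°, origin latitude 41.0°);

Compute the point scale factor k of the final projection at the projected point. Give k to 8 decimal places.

start: φ=63.018052°, λ=-66.078686°, h=0.000 m
→ into lcc (λ₀=-88.2°): φ=63.01805200°, λ−λ₀=22.12131400°
scale k = 1.03713925

1.03713925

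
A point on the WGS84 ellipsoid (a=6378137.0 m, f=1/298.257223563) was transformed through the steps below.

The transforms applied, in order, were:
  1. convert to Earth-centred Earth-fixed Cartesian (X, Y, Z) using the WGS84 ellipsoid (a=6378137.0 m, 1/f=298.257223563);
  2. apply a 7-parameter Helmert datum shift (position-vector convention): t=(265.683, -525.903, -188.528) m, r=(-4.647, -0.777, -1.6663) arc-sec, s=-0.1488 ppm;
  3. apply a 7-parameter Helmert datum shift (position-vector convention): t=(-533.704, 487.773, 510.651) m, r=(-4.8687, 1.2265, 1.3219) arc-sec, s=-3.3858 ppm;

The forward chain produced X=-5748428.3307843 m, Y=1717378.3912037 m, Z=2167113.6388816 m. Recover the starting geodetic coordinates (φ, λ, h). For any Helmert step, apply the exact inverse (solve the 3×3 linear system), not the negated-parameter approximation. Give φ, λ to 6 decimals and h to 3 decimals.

start: X=-5748428.3308, Y=1717378.3912, Z=2167113.6389 m
→ Helmert⁻¹: X=-5747915.9682, Y=1716882.1272, Z=2166616.6706
→ Helmert⁻¹: X=-5748188.2172, Y=1717313.0313, Z=2166865.8643
→ geod (Bowring, a=6378137.000): φ=19.98245200°, λ=163.36610200°, h=2910.6400 m

φ=19.982452°, λ=163.366102°, h=2910.640 m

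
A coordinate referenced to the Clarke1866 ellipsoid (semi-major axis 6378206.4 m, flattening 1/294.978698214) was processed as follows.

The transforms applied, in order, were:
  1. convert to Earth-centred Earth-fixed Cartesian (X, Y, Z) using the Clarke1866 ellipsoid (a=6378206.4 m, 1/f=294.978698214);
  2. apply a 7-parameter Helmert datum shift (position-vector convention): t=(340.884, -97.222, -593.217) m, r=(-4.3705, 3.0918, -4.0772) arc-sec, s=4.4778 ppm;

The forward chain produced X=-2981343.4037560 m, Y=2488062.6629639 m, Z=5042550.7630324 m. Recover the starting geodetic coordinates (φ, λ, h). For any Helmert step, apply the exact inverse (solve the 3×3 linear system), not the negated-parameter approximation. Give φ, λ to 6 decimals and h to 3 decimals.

φ=52.589962°, λ=140.158690°, h=479.007 m

start: X=-2981343.4038, Y=2488062.6630, Z=5042550.7630 m
→ Helmert⁻¹: X=-2981795.7098, Y=2487982.9451, Z=5043129.4197
→ geod (Bowring, a=6378206.400): φ=52.58996200°, λ=140.15869000°, h=479.0070 m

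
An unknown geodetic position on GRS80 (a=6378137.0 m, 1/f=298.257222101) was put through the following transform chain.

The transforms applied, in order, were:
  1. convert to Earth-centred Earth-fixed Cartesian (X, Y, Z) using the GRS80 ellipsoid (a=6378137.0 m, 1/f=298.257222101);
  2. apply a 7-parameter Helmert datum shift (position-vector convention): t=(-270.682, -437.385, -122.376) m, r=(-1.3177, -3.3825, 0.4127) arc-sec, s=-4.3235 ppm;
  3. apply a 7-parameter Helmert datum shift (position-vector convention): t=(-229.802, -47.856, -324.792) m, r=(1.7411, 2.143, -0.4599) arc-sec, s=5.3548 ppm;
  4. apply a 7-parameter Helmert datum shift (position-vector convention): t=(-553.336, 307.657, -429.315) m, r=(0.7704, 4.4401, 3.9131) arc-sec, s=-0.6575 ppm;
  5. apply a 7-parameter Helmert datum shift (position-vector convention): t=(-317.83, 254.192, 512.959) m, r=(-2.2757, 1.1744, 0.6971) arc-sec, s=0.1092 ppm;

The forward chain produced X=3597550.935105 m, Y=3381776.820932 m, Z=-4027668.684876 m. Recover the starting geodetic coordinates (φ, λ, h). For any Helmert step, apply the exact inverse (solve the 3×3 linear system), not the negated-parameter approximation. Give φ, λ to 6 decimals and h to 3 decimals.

φ=-39.384764°, λ=43.215883°, h=2814.611 m

start: X=3597550.9351, Y=3381776.8209, Z=-4027668.6849 m
→ Helmert⁻¹: X=3597902.7354, Y=3381554.5420, Z=-4028123.4104
→ Helmert⁻¹: X=3598609.2819, Y=3381165.7948, Z=-4027631.9079
→ Helmert⁻¹: X=3598854.1158, Y=3381169.5748, Z=-4027276.7008
→ Helmert⁻¹: X=3599081.0832, Y=3381640.1065, Z=-4027209.1538
→ geod (Bowring, a=6378137.000): φ=-39.38476400°, λ=43.21588300°, h=2814.6110 m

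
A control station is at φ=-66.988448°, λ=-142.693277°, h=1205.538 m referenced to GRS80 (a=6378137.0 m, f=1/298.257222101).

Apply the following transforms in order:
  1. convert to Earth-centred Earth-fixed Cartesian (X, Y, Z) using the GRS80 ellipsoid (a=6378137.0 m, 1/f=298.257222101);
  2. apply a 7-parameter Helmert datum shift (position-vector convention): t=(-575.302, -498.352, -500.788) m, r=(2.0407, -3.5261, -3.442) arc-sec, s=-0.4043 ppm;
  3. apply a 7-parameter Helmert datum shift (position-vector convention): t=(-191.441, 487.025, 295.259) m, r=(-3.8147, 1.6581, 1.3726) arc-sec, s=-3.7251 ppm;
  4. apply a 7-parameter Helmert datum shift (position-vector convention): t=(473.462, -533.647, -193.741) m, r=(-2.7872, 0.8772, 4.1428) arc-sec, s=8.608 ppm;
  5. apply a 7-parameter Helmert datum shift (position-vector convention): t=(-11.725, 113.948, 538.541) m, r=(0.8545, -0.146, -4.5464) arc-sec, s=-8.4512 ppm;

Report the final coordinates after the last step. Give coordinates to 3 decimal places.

start: φ=-66.988448°, λ=-142.693277°, h=1205.538 m
→ ECEF (a=6378137.000, f=1/298.257222101): X=-1989215.5085, Y=-1515745.0295, Z=-5849019.4536
→ Helmert 7p (PV): X=-1989715.3109, Y=-1516151.7063, Z=-5849566.8787
→ Helmert 7p (PV): X=-1989936.2735, Y=-1515780.4567, Z=-5849205.7949
→ Helmert 7p (PV): X=-1989474.3720, Y=-1516446.1588, Z=-5849420.9405
→ Helmert 7p (PV): X=-1989498.5677, Y=-1516251.3119, Z=-5848840.6553

X=-1989498.568 m, Y=-1516251.312 m, Z=-5848840.655 m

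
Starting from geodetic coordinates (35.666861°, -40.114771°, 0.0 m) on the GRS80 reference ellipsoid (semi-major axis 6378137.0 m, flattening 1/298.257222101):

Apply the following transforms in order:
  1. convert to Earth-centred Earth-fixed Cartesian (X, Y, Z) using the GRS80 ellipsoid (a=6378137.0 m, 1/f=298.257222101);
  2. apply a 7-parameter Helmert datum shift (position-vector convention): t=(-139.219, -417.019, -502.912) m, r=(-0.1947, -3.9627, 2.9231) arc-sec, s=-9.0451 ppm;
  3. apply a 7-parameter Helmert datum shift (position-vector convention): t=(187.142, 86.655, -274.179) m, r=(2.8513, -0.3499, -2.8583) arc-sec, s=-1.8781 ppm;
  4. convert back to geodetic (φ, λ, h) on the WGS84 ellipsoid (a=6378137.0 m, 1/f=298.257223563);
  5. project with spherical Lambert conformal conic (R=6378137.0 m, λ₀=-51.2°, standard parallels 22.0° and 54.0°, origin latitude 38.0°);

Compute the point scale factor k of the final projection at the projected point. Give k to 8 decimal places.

start: φ=35.666861°, λ=-40.114771°, h=0.000 m
→ ECEF (a=6378137.000, f=1/298.257222101): X=3967274.1056, Y=-3342503.4006, Z=3698224.3849
→ Helmert 7p (PV): X=3967075.3218, Y=-3342830.4734, Z=3697767.3946
→ Helmert 7p (PV): X=3967202.4175, Y=-3342843.6295, Z=3697446.7909
→ geod (Bowring, a=6378137.000): φ=35.66030300°, λ=-40.11815478°, h=-319.7878 m
→ into lcc (λ₀=-51.2°): φ=35.66030300°, λ−λ₀=11.08184522°
scale k = 0.96230221

0.96230221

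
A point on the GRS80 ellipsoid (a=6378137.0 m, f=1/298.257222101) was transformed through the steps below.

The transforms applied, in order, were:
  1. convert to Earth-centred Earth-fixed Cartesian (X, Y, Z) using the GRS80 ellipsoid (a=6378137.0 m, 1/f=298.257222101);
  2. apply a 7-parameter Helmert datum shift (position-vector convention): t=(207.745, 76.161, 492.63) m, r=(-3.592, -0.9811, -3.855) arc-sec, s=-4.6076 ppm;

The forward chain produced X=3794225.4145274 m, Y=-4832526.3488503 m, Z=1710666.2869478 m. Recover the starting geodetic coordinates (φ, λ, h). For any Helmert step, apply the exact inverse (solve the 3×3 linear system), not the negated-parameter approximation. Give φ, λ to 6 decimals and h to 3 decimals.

φ=15.653223°, λ=-51.864012°, h=1000.207 m

start: X=3794225.4145, Y=-4832526.3489, Z=1710666.2869 m
→ Helmert⁻¹: X=3794133.6038, Y=-4832583.6461, Z=1710079.3329
→ geod (Bowring, a=6378137.000): φ=15.65322300°, λ=-51.86401200°, h=1000.2070 m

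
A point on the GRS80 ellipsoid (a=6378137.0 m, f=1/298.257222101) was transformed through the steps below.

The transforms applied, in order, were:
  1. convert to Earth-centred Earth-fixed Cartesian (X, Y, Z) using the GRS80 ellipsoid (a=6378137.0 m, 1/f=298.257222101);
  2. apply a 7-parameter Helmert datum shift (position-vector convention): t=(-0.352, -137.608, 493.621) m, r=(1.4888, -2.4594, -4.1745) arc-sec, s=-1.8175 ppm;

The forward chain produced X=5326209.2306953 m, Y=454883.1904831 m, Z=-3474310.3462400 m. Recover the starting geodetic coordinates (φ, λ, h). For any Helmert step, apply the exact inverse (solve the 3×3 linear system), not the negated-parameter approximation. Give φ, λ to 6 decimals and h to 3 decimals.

φ=-33.201755°, λ=4.883881°, h=3969.999 m

start: X=5326209.2307, Y=454883.1905, Z=-3474310.3462 m
→ Helmert⁻¹: X=5326168.6197, Y=455104.3381, Z=-3474877.0742
→ geod (Bowring, a=6378137.000): φ=-33.20175500°, λ=4.88388100°, h=3969.9990 m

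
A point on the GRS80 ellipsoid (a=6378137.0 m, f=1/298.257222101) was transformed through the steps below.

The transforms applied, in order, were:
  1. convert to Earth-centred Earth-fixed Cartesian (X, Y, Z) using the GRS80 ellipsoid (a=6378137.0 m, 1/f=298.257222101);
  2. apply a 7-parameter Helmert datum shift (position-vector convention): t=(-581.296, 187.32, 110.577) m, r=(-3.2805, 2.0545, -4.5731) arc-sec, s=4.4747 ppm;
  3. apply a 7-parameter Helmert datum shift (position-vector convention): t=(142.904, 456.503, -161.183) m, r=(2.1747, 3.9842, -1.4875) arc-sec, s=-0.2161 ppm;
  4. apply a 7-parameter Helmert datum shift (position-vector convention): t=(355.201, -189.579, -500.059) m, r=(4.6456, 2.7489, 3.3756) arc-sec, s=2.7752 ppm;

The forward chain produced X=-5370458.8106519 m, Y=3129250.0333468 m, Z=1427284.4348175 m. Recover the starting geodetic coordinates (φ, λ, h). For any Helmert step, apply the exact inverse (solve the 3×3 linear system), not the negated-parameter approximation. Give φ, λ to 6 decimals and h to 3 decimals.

φ=13.019576°, λ=149.775636°, h=120.763 m

start: X=-5370458.8107, Y=3129250.0333, Z=1427284.4348 m
→ Helmert⁻¹: X=-5370766.9165, Y=3129550.9761, Z=1427638.4697
→ Helmert⁻¹: X=-5370961.1235, Y=3129071.4683, Z=1427663.2255
→ Helmert⁻¹: X=-5370439.3829, Y=3128728.3754, Z=1427542.5286
→ geod (Bowring, a=6378137.000): φ=13.01957600°, λ=149.77563600°, h=120.7630 m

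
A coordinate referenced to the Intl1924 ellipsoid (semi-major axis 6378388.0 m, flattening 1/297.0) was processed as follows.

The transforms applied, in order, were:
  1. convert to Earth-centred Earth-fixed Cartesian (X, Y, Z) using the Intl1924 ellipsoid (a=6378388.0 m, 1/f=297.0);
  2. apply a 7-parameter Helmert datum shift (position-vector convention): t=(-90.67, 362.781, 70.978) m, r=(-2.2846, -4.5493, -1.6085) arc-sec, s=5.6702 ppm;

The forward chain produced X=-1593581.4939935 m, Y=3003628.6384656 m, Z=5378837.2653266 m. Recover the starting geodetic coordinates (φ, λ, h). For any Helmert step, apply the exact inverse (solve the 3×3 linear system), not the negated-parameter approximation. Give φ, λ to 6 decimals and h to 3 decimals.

start: X=-1593581.4940, Y=3003628.6385, Z=5378837.2653 m
→ Helmert⁻¹: X=-1593386.5752, Y=3003176.8269, Z=5378804.1953
→ geod (Bowring, a=6378388.000): φ=57.87916200°, λ=117.94894700°, h=114.6780 m

φ=57.879162°, λ=117.948947°, h=114.678 m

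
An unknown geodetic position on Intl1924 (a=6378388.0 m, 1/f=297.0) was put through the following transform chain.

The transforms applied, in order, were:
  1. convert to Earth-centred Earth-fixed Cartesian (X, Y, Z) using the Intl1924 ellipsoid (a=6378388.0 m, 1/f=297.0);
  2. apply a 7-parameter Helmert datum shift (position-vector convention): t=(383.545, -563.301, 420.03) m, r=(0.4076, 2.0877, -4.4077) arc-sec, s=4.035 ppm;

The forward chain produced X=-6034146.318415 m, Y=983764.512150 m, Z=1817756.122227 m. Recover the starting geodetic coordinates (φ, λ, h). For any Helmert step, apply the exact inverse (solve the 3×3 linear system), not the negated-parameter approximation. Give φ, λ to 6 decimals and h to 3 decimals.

φ=16.658644°, λ=170.736955°, h=1986.487 m

start: X=-6034146.3184, Y=983764.5121, Z=1817756.1222 m
→ Helmert⁻¹: X=-6034544.9390, Y=984198.4795, Z=1817265.7361
→ geod (Bowring, a=6378388.000): φ=16.65864400°, λ=170.73695500°, h=1986.4870 m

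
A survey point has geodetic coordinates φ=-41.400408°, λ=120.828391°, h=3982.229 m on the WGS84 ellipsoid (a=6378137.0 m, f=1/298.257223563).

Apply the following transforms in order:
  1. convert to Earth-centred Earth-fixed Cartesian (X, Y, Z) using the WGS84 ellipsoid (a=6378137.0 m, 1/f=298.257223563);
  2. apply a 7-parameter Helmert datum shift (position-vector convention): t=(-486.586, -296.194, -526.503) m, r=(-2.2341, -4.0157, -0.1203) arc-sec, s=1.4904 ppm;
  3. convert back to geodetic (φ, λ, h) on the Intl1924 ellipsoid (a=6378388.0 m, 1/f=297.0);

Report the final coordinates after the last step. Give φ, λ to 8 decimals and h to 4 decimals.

φ=-41.40591150°, λ=120.83460485°, h=4125.5173 m

start: φ=-41.400408°, λ=120.828391°, h=3982.229 m
→ ECEF (a=6378137.000, f=1/298.257223563): X=-2456920.8215, Y=4116883.4725, Z=-4198515.2486
→ Helmert 7p (PV): X=-2457326.9286, Y=4116549.3722, Z=-4199140.4331
→ geod (Bowring, a=6378388.000): φ=-41.40591150°, λ=120.83460485°, h=4125.5173 m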